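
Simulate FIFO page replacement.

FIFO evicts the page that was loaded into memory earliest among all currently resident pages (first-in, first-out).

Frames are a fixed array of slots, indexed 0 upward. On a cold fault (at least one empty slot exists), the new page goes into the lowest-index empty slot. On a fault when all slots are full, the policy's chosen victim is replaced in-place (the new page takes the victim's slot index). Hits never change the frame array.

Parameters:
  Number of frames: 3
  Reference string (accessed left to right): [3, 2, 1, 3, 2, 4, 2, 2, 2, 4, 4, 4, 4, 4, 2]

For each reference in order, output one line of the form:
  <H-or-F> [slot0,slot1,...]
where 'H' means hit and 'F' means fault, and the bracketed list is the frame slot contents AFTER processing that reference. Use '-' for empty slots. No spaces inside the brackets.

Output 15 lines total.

F [3,-,-]
F [3,2,-]
F [3,2,1]
H [3,2,1]
H [3,2,1]
F [4,2,1]
H [4,2,1]
H [4,2,1]
H [4,2,1]
H [4,2,1]
H [4,2,1]
H [4,2,1]
H [4,2,1]
H [4,2,1]
H [4,2,1]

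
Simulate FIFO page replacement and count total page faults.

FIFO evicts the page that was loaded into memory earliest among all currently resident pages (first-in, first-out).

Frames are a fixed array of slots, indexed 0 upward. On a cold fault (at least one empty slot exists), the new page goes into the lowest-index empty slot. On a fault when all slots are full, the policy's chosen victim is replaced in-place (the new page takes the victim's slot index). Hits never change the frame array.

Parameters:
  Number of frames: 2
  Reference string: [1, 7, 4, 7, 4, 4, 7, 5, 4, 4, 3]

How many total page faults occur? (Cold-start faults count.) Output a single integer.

Answer: 5

Derivation:
Step 0: ref 1 → FAULT, frames=[1,-]
Step 1: ref 7 → FAULT, frames=[1,7]
Step 2: ref 4 → FAULT (evict 1), frames=[4,7]
Step 3: ref 7 → HIT, frames=[4,7]
Step 4: ref 4 → HIT, frames=[4,7]
Step 5: ref 4 → HIT, frames=[4,7]
Step 6: ref 7 → HIT, frames=[4,7]
Step 7: ref 5 → FAULT (evict 7), frames=[4,5]
Step 8: ref 4 → HIT, frames=[4,5]
Step 9: ref 4 → HIT, frames=[4,5]
Step 10: ref 3 → FAULT (evict 4), frames=[3,5]
Total faults: 5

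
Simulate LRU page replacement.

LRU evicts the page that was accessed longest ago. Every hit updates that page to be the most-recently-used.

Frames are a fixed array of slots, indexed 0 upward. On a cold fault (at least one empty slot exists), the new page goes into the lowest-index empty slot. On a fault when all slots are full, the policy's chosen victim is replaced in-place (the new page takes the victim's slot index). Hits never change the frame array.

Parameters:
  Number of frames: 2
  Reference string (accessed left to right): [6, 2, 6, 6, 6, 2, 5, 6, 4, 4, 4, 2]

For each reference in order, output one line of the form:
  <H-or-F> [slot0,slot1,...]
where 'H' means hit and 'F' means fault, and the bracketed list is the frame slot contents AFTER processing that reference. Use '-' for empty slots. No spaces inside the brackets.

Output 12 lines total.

F [6,-]
F [6,2]
H [6,2]
H [6,2]
H [6,2]
H [6,2]
F [5,2]
F [5,6]
F [4,6]
H [4,6]
H [4,6]
F [4,2]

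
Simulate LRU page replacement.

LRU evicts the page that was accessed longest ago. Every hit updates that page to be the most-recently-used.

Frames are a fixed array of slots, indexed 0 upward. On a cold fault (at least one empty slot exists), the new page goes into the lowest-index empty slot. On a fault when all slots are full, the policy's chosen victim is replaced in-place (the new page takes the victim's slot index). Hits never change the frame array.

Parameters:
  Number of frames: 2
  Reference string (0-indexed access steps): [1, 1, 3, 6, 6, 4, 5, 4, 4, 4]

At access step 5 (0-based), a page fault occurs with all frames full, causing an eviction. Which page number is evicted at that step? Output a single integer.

Step 0: ref 1 -> FAULT, frames=[1,-]
Step 1: ref 1 -> HIT, frames=[1,-]
Step 2: ref 3 -> FAULT, frames=[1,3]
Step 3: ref 6 -> FAULT, evict 1, frames=[6,3]
Step 4: ref 6 -> HIT, frames=[6,3]
Step 5: ref 4 -> FAULT, evict 3, frames=[6,4]
At step 5: evicted page 3

Answer: 3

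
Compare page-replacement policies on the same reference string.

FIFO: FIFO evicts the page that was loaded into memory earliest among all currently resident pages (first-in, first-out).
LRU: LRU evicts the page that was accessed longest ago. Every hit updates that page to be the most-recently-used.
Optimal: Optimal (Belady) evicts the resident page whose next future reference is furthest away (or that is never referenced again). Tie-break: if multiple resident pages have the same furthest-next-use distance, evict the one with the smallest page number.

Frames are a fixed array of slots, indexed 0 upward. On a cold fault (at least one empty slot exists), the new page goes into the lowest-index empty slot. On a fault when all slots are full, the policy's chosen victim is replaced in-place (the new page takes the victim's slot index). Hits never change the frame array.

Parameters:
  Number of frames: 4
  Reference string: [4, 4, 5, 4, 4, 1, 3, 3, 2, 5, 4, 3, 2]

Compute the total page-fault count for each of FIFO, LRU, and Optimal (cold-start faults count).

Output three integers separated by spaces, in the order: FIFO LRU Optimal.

--- FIFO ---
  step 0: ref 4 -> FAULT, frames=[4,-,-,-] (faults so far: 1)
  step 1: ref 4 -> HIT, frames=[4,-,-,-] (faults so far: 1)
  step 2: ref 5 -> FAULT, frames=[4,5,-,-] (faults so far: 2)
  step 3: ref 4 -> HIT, frames=[4,5,-,-] (faults so far: 2)
  step 4: ref 4 -> HIT, frames=[4,5,-,-] (faults so far: 2)
  step 5: ref 1 -> FAULT, frames=[4,5,1,-] (faults so far: 3)
  step 6: ref 3 -> FAULT, frames=[4,5,1,3] (faults so far: 4)
  step 7: ref 3 -> HIT, frames=[4,5,1,3] (faults so far: 4)
  step 8: ref 2 -> FAULT, evict 4, frames=[2,5,1,3] (faults so far: 5)
  step 9: ref 5 -> HIT, frames=[2,5,1,3] (faults so far: 5)
  step 10: ref 4 -> FAULT, evict 5, frames=[2,4,1,3] (faults so far: 6)
  step 11: ref 3 -> HIT, frames=[2,4,1,3] (faults so far: 6)
  step 12: ref 2 -> HIT, frames=[2,4,1,3] (faults so far: 6)
  FIFO total faults: 6
--- LRU ---
  step 0: ref 4 -> FAULT, frames=[4,-,-,-] (faults so far: 1)
  step 1: ref 4 -> HIT, frames=[4,-,-,-] (faults so far: 1)
  step 2: ref 5 -> FAULT, frames=[4,5,-,-] (faults so far: 2)
  step 3: ref 4 -> HIT, frames=[4,5,-,-] (faults so far: 2)
  step 4: ref 4 -> HIT, frames=[4,5,-,-] (faults so far: 2)
  step 5: ref 1 -> FAULT, frames=[4,5,1,-] (faults so far: 3)
  step 6: ref 3 -> FAULT, frames=[4,5,1,3] (faults so far: 4)
  step 7: ref 3 -> HIT, frames=[4,5,1,3] (faults so far: 4)
  step 8: ref 2 -> FAULT, evict 5, frames=[4,2,1,3] (faults so far: 5)
  step 9: ref 5 -> FAULT, evict 4, frames=[5,2,1,3] (faults so far: 6)
  step 10: ref 4 -> FAULT, evict 1, frames=[5,2,4,3] (faults so far: 7)
  step 11: ref 3 -> HIT, frames=[5,2,4,3] (faults so far: 7)
  step 12: ref 2 -> HIT, frames=[5,2,4,3] (faults so far: 7)
  LRU total faults: 7
--- Optimal ---
  step 0: ref 4 -> FAULT, frames=[4,-,-,-] (faults so far: 1)
  step 1: ref 4 -> HIT, frames=[4,-,-,-] (faults so far: 1)
  step 2: ref 5 -> FAULT, frames=[4,5,-,-] (faults so far: 2)
  step 3: ref 4 -> HIT, frames=[4,5,-,-] (faults so far: 2)
  step 4: ref 4 -> HIT, frames=[4,5,-,-] (faults so far: 2)
  step 5: ref 1 -> FAULT, frames=[4,5,1,-] (faults so far: 3)
  step 6: ref 3 -> FAULT, frames=[4,5,1,3] (faults so far: 4)
  step 7: ref 3 -> HIT, frames=[4,5,1,3] (faults so far: 4)
  step 8: ref 2 -> FAULT, evict 1, frames=[4,5,2,3] (faults so far: 5)
  step 9: ref 5 -> HIT, frames=[4,5,2,3] (faults so far: 5)
  step 10: ref 4 -> HIT, frames=[4,5,2,3] (faults so far: 5)
  step 11: ref 3 -> HIT, frames=[4,5,2,3] (faults so far: 5)
  step 12: ref 2 -> HIT, frames=[4,5,2,3] (faults so far: 5)
  Optimal total faults: 5

Answer: 6 7 5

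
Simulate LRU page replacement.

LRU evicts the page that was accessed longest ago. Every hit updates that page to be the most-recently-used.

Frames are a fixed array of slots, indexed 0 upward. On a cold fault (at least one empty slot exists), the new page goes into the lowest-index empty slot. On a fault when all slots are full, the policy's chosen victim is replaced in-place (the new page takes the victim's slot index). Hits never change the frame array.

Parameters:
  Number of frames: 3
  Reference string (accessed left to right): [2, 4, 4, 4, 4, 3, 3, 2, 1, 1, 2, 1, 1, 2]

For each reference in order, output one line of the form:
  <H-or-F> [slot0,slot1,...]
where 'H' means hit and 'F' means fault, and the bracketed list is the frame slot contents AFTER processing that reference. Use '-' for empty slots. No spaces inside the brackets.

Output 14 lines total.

F [2,-,-]
F [2,4,-]
H [2,4,-]
H [2,4,-]
H [2,4,-]
F [2,4,3]
H [2,4,3]
H [2,4,3]
F [2,1,3]
H [2,1,3]
H [2,1,3]
H [2,1,3]
H [2,1,3]
H [2,1,3]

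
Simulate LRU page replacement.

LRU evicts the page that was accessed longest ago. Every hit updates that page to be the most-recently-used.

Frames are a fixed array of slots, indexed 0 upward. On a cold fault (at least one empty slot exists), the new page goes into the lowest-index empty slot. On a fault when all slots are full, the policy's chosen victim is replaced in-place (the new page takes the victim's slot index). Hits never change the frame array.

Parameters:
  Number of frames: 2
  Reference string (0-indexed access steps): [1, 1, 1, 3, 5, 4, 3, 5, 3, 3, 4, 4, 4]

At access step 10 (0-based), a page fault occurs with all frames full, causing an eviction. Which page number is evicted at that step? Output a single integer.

Answer: 5

Derivation:
Step 0: ref 1 -> FAULT, frames=[1,-]
Step 1: ref 1 -> HIT, frames=[1,-]
Step 2: ref 1 -> HIT, frames=[1,-]
Step 3: ref 3 -> FAULT, frames=[1,3]
Step 4: ref 5 -> FAULT, evict 1, frames=[5,3]
Step 5: ref 4 -> FAULT, evict 3, frames=[5,4]
Step 6: ref 3 -> FAULT, evict 5, frames=[3,4]
Step 7: ref 5 -> FAULT, evict 4, frames=[3,5]
Step 8: ref 3 -> HIT, frames=[3,5]
Step 9: ref 3 -> HIT, frames=[3,5]
Step 10: ref 4 -> FAULT, evict 5, frames=[3,4]
At step 10: evicted page 5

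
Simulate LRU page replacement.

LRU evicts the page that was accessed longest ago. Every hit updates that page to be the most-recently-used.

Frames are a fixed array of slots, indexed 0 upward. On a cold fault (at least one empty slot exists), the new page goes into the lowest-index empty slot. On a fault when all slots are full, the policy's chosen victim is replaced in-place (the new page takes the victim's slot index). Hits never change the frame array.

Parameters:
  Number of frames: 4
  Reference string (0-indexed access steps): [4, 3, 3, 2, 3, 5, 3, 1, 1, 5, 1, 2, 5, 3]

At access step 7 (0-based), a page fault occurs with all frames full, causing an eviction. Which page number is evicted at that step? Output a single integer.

Step 0: ref 4 -> FAULT, frames=[4,-,-,-]
Step 1: ref 3 -> FAULT, frames=[4,3,-,-]
Step 2: ref 3 -> HIT, frames=[4,3,-,-]
Step 3: ref 2 -> FAULT, frames=[4,3,2,-]
Step 4: ref 3 -> HIT, frames=[4,3,2,-]
Step 5: ref 5 -> FAULT, frames=[4,3,2,5]
Step 6: ref 3 -> HIT, frames=[4,3,2,5]
Step 7: ref 1 -> FAULT, evict 4, frames=[1,3,2,5]
At step 7: evicted page 4

Answer: 4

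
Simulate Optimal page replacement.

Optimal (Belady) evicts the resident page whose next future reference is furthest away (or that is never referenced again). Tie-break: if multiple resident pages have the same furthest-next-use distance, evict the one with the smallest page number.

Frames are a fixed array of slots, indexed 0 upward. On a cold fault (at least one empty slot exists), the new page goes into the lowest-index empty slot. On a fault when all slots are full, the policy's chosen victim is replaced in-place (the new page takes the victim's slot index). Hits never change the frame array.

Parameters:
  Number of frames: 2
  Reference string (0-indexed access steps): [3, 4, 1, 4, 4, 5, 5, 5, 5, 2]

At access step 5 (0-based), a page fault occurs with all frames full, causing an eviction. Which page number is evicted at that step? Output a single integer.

Answer: 1

Derivation:
Step 0: ref 3 -> FAULT, frames=[3,-]
Step 1: ref 4 -> FAULT, frames=[3,4]
Step 2: ref 1 -> FAULT, evict 3, frames=[1,4]
Step 3: ref 4 -> HIT, frames=[1,4]
Step 4: ref 4 -> HIT, frames=[1,4]
Step 5: ref 5 -> FAULT, evict 1, frames=[5,4]
At step 5: evicted page 1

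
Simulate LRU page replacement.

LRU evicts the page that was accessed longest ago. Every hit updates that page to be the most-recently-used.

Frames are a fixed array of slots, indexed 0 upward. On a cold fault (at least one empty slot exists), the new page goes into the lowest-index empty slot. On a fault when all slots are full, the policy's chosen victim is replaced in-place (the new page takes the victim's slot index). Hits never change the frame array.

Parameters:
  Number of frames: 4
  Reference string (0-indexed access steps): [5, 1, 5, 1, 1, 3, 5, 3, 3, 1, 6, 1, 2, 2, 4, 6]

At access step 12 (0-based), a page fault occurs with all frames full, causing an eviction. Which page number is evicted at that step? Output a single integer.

Answer: 5

Derivation:
Step 0: ref 5 -> FAULT, frames=[5,-,-,-]
Step 1: ref 1 -> FAULT, frames=[5,1,-,-]
Step 2: ref 5 -> HIT, frames=[5,1,-,-]
Step 3: ref 1 -> HIT, frames=[5,1,-,-]
Step 4: ref 1 -> HIT, frames=[5,1,-,-]
Step 5: ref 3 -> FAULT, frames=[5,1,3,-]
Step 6: ref 5 -> HIT, frames=[5,1,3,-]
Step 7: ref 3 -> HIT, frames=[5,1,3,-]
Step 8: ref 3 -> HIT, frames=[5,1,3,-]
Step 9: ref 1 -> HIT, frames=[5,1,3,-]
Step 10: ref 6 -> FAULT, frames=[5,1,3,6]
Step 11: ref 1 -> HIT, frames=[5,1,3,6]
Step 12: ref 2 -> FAULT, evict 5, frames=[2,1,3,6]
At step 12: evicted page 5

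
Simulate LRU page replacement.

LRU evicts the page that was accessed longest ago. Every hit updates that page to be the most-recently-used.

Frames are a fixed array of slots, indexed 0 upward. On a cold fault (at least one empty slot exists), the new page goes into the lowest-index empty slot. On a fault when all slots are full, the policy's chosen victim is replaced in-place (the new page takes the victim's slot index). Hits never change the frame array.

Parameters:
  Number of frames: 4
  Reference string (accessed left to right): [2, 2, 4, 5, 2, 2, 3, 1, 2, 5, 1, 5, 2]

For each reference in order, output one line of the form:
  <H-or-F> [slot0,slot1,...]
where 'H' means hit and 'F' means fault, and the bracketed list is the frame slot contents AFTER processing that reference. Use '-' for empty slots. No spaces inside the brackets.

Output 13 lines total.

F [2,-,-,-]
H [2,-,-,-]
F [2,4,-,-]
F [2,4,5,-]
H [2,4,5,-]
H [2,4,5,-]
F [2,4,5,3]
F [2,1,5,3]
H [2,1,5,3]
H [2,1,5,3]
H [2,1,5,3]
H [2,1,5,3]
H [2,1,5,3]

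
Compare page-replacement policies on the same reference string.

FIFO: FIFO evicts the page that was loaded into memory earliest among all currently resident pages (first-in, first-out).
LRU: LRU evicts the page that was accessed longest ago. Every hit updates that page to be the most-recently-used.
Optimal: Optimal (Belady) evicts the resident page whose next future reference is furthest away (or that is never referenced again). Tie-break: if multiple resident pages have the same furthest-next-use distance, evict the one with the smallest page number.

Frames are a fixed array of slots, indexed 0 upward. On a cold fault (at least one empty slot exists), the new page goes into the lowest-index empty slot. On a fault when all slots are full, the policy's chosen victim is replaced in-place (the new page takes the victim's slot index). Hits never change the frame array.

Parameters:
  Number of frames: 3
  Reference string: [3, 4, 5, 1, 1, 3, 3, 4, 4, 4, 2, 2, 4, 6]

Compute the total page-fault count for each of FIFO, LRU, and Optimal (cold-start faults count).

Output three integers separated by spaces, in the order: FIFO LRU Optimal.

Answer: 8 8 6

Derivation:
--- FIFO ---
  step 0: ref 3 -> FAULT, frames=[3,-,-] (faults so far: 1)
  step 1: ref 4 -> FAULT, frames=[3,4,-] (faults so far: 2)
  step 2: ref 5 -> FAULT, frames=[3,4,5] (faults so far: 3)
  step 3: ref 1 -> FAULT, evict 3, frames=[1,4,5] (faults so far: 4)
  step 4: ref 1 -> HIT, frames=[1,4,5] (faults so far: 4)
  step 5: ref 3 -> FAULT, evict 4, frames=[1,3,5] (faults so far: 5)
  step 6: ref 3 -> HIT, frames=[1,3,5] (faults so far: 5)
  step 7: ref 4 -> FAULT, evict 5, frames=[1,3,4] (faults so far: 6)
  step 8: ref 4 -> HIT, frames=[1,3,4] (faults so far: 6)
  step 9: ref 4 -> HIT, frames=[1,3,4] (faults so far: 6)
  step 10: ref 2 -> FAULT, evict 1, frames=[2,3,4] (faults so far: 7)
  step 11: ref 2 -> HIT, frames=[2,3,4] (faults so far: 7)
  step 12: ref 4 -> HIT, frames=[2,3,4] (faults so far: 7)
  step 13: ref 6 -> FAULT, evict 3, frames=[2,6,4] (faults so far: 8)
  FIFO total faults: 8
--- LRU ---
  step 0: ref 3 -> FAULT, frames=[3,-,-] (faults so far: 1)
  step 1: ref 4 -> FAULT, frames=[3,4,-] (faults so far: 2)
  step 2: ref 5 -> FAULT, frames=[3,4,5] (faults so far: 3)
  step 3: ref 1 -> FAULT, evict 3, frames=[1,4,5] (faults so far: 4)
  step 4: ref 1 -> HIT, frames=[1,4,5] (faults so far: 4)
  step 5: ref 3 -> FAULT, evict 4, frames=[1,3,5] (faults so far: 5)
  step 6: ref 3 -> HIT, frames=[1,3,5] (faults so far: 5)
  step 7: ref 4 -> FAULT, evict 5, frames=[1,3,4] (faults so far: 6)
  step 8: ref 4 -> HIT, frames=[1,3,4] (faults so far: 6)
  step 9: ref 4 -> HIT, frames=[1,3,4] (faults so far: 6)
  step 10: ref 2 -> FAULT, evict 1, frames=[2,3,4] (faults so far: 7)
  step 11: ref 2 -> HIT, frames=[2,3,4] (faults so far: 7)
  step 12: ref 4 -> HIT, frames=[2,3,4] (faults so far: 7)
  step 13: ref 6 -> FAULT, evict 3, frames=[2,6,4] (faults so far: 8)
  LRU total faults: 8
--- Optimal ---
  step 0: ref 3 -> FAULT, frames=[3,-,-] (faults so far: 1)
  step 1: ref 4 -> FAULT, frames=[3,4,-] (faults so far: 2)
  step 2: ref 5 -> FAULT, frames=[3,4,5] (faults so far: 3)
  step 3: ref 1 -> FAULT, evict 5, frames=[3,4,1] (faults so far: 4)
  step 4: ref 1 -> HIT, frames=[3,4,1] (faults so far: 4)
  step 5: ref 3 -> HIT, frames=[3,4,1] (faults so far: 4)
  step 6: ref 3 -> HIT, frames=[3,4,1] (faults so far: 4)
  step 7: ref 4 -> HIT, frames=[3,4,1] (faults so far: 4)
  step 8: ref 4 -> HIT, frames=[3,4,1] (faults so far: 4)
  step 9: ref 4 -> HIT, frames=[3,4,1] (faults so far: 4)
  step 10: ref 2 -> FAULT, evict 1, frames=[3,4,2] (faults so far: 5)
  step 11: ref 2 -> HIT, frames=[3,4,2] (faults so far: 5)
  step 12: ref 4 -> HIT, frames=[3,4,2] (faults so far: 5)
  step 13: ref 6 -> FAULT, evict 2, frames=[3,4,6] (faults so far: 6)
  Optimal total faults: 6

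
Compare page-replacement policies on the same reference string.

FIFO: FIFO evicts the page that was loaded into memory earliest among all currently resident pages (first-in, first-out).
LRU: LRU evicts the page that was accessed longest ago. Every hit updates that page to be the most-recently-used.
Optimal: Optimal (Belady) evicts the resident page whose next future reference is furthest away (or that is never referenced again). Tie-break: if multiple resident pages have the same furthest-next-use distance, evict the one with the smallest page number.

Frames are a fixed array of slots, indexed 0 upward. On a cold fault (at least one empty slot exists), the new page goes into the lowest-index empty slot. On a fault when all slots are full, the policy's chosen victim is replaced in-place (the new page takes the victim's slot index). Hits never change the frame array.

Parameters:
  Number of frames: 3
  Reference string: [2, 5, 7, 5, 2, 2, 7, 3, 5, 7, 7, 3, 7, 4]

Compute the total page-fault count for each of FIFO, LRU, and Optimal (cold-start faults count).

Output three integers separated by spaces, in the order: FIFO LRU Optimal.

--- FIFO ---
  step 0: ref 2 -> FAULT, frames=[2,-,-] (faults so far: 1)
  step 1: ref 5 -> FAULT, frames=[2,5,-] (faults so far: 2)
  step 2: ref 7 -> FAULT, frames=[2,5,7] (faults so far: 3)
  step 3: ref 5 -> HIT, frames=[2,5,7] (faults so far: 3)
  step 4: ref 2 -> HIT, frames=[2,5,7] (faults so far: 3)
  step 5: ref 2 -> HIT, frames=[2,5,7] (faults so far: 3)
  step 6: ref 7 -> HIT, frames=[2,5,7] (faults so far: 3)
  step 7: ref 3 -> FAULT, evict 2, frames=[3,5,7] (faults so far: 4)
  step 8: ref 5 -> HIT, frames=[3,5,7] (faults so far: 4)
  step 9: ref 7 -> HIT, frames=[3,5,7] (faults so far: 4)
  step 10: ref 7 -> HIT, frames=[3,5,7] (faults so far: 4)
  step 11: ref 3 -> HIT, frames=[3,5,7] (faults so far: 4)
  step 12: ref 7 -> HIT, frames=[3,5,7] (faults so far: 4)
  step 13: ref 4 -> FAULT, evict 5, frames=[3,4,7] (faults so far: 5)
  FIFO total faults: 5
--- LRU ---
  step 0: ref 2 -> FAULT, frames=[2,-,-] (faults so far: 1)
  step 1: ref 5 -> FAULT, frames=[2,5,-] (faults so far: 2)
  step 2: ref 7 -> FAULT, frames=[2,5,7] (faults so far: 3)
  step 3: ref 5 -> HIT, frames=[2,5,7] (faults so far: 3)
  step 4: ref 2 -> HIT, frames=[2,5,7] (faults so far: 3)
  step 5: ref 2 -> HIT, frames=[2,5,7] (faults so far: 3)
  step 6: ref 7 -> HIT, frames=[2,5,7] (faults so far: 3)
  step 7: ref 3 -> FAULT, evict 5, frames=[2,3,7] (faults so far: 4)
  step 8: ref 5 -> FAULT, evict 2, frames=[5,3,7] (faults so far: 5)
  step 9: ref 7 -> HIT, frames=[5,3,7] (faults so far: 5)
  step 10: ref 7 -> HIT, frames=[5,3,7] (faults so far: 5)
  step 11: ref 3 -> HIT, frames=[5,3,7] (faults so far: 5)
  step 12: ref 7 -> HIT, frames=[5,3,7] (faults so far: 5)
  step 13: ref 4 -> FAULT, evict 5, frames=[4,3,7] (faults so far: 6)
  LRU total faults: 6
--- Optimal ---
  step 0: ref 2 -> FAULT, frames=[2,-,-] (faults so far: 1)
  step 1: ref 5 -> FAULT, frames=[2,5,-] (faults so far: 2)
  step 2: ref 7 -> FAULT, frames=[2,5,7] (faults so far: 3)
  step 3: ref 5 -> HIT, frames=[2,5,7] (faults so far: 3)
  step 4: ref 2 -> HIT, frames=[2,5,7] (faults so far: 3)
  step 5: ref 2 -> HIT, frames=[2,5,7] (faults so far: 3)
  step 6: ref 7 -> HIT, frames=[2,5,7] (faults so far: 3)
  step 7: ref 3 -> FAULT, evict 2, frames=[3,5,7] (faults so far: 4)
  step 8: ref 5 -> HIT, frames=[3,5,7] (faults so far: 4)
  step 9: ref 7 -> HIT, frames=[3,5,7] (faults so far: 4)
  step 10: ref 7 -> HIT, frames=[3,5,7] (faults so far: 4)
  step 11: ref 3 -> HIT, frames=[3,5,7] (faults so far: 4)
  step 12: ref 7 -> HIT, frames=[3,5,7] (faults so far: 4)
  step 13: ref 4 -> FAULT, evict 3, frames=[4,5,7] (faults so far: 5)
  Optimal total faults: 5

Answer: 5 6 5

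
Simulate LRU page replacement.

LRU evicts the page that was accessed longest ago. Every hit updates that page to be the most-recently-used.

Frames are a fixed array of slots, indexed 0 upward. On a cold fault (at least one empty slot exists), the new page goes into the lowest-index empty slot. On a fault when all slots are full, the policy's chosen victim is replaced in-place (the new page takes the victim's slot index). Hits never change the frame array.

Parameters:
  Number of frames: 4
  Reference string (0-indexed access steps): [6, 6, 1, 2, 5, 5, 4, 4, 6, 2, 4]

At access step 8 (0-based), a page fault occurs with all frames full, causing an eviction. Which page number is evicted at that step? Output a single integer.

Step 0: ref 6 -> FAULT, frames=[6,-,-,-]
Step 1: ref 6 -> HIT, frames=[6,-,-,-]
Step 2: ref 1 -> FAULT, frames=[6,1,-,-]
Step 3: ref 2 -> FAULT, frames=[6,1,2,-]
Step 4: ref 5 -> FAULT, frames=[6,1,2,5]
Step 5: ref 5 -> HIT, frames=[6,1,2,5]
Step 6: ref 4 -> FAULT, evict 6, frames=[4,1,2,5]
Step 7: ref 4 -> HIT, frames=[4,1,2,5]
Step 8: ref 6 -> FAULT, evict 1, frames=[4,6,2,5]
At step 8: evicted page 1

Answer: 1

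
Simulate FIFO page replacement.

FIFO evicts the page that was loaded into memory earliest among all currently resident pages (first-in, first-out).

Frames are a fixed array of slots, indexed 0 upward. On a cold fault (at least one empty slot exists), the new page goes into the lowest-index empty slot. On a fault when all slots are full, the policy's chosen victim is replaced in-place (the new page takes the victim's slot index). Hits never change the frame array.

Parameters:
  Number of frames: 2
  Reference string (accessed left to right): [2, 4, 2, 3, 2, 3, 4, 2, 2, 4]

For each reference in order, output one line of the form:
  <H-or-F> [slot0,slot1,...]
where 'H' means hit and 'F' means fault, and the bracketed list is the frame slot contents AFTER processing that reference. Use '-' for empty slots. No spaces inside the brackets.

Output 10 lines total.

F [2,-]
F [2,4]
H [2,4]
F [3,4]
F [3,2]
H [3,2]
F [4,2]
H [4,2]
H [4,2]
H [4,2]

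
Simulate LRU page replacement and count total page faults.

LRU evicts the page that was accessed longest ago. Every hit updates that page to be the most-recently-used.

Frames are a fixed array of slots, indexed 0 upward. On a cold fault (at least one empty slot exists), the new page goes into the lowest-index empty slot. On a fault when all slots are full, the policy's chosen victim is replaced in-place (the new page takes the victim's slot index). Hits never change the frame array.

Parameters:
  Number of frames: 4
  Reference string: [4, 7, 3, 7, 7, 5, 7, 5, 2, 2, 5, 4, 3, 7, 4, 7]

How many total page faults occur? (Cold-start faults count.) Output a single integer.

Step 0: ref 4 → FAULT, frames=[4,-,-,-]
Step 1: ref 7 → FAULT, frames=[4,7,-,-]
Step 2: ref 3 → FAULT, frames=[4,7,3,-]
Step 3: ref 7 → HIT, frames=[4,7,3,-]
Step 4: ref 7 → HIT, frames=[4,7,3,-]
Step 5: ref 5 → FAULT, frames=[4,7,3,5]
Step 6: ref 7 → HIT, frames=[4,7,3,5]
Step 7: ref 5 → HIT, frames=[4,7,3,5]
Step 8: ref 2 → FAULT (evict 4), frames=[2,7,3,5]
Step 9: ref 2 → HIT, frames=[2,7,3,5]
Step 10: ref 5 → HIT, frames=[2,7,3,5]
Step 11: ref 4 → FAULT (evict 3), frames=[2,7,4,5]
Step 12: ref 3 → FAULT (evict 7), frames=[2,3,4,5]
Step 13: ref 7 → FAULT (evict 2), frames=[7,3,4,5]
Step 14: ref 4 → HIT, frames=[7,3,4,5]
Step 15: ref 7 → HIT, frames=[7,3,4,5]
Total faults: 8

Answer: 8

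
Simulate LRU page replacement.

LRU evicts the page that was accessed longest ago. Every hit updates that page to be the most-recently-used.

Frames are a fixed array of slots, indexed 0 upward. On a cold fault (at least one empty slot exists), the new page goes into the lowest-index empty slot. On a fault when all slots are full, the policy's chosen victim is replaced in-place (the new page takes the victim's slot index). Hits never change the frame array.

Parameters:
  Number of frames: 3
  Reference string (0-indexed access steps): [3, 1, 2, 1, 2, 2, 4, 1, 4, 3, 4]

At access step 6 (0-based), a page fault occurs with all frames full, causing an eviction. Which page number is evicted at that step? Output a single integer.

Step 0: ref 3 -> FAULT, frames=[3,-,-]
Step 1: ref 1 -> FAULT, frames=[3,1,-]
Step 2: ref 2 -> FAULT, frames=[3,1,2]
Step 3: ref 1 -> HIT, frames=[3,1,2]
Step 4: ref 2 -> HIT, frames=[3,1,2]
Step 5: ref 2 -> HIT, frames=[3,1,2]
Step 6: ref 4 -> FAULT, evict 3, frames=[4,1,2]
At step 6: evicted page 3

Answer: 3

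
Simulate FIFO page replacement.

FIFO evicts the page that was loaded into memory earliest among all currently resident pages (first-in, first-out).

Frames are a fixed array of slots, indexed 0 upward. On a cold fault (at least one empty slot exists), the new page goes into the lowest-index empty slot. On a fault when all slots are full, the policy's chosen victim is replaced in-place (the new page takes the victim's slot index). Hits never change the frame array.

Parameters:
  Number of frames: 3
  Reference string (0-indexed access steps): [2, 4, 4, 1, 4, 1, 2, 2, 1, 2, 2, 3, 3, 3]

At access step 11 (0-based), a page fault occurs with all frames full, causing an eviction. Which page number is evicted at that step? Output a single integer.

Step 0: ref 2 -> FAULT, frames=[2,-,-]
Step 1: ref 4 -> FAULT, frames=[2,4,-]
Step 2: ref 4 -> HIT, frames=[2,4,-]
Step 3: ref 1 -> FAULT, frames=[2,4,1]
Step 4: ref 4 -> HIT, frames=[2,4,1]
Step 5: ref 1 -> HIT, frames=[2,4,1]
Step 6: ref 2 -> HIT, frames=[2,4,1]
Step 7: ref 2 -> HIT, frames=[2,4,1]
Step 8: ref 1 -> HIT, frames=[2,4,1]
Step 9: ref 2 -> HIT, frames=[2,4,1]
Step 10: ref 2 -> HIT, frames=[2,4,1]
Step 11: ref 3 -> FAULT, evict 2, frames=[3,4,1]
At step 11: evicted page 2

Answer: 2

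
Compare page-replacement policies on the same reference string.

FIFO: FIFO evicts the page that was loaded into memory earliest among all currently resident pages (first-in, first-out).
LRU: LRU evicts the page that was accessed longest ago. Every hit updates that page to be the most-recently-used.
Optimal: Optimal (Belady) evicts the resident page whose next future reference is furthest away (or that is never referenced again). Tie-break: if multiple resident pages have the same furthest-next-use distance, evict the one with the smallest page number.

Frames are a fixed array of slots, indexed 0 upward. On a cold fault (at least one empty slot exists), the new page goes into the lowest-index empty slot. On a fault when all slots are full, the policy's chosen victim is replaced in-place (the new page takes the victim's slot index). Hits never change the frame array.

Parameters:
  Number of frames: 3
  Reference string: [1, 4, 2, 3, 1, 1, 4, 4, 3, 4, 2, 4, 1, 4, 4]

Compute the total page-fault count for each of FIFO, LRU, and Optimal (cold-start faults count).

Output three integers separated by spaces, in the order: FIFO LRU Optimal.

Answer: 7 8 5

Derivation:
--- FIFO ---
  step 0: ref 1 -> FAULT, frames=[1,-,-] (faults so far: 1)
  step 1: ref 4 -> FAULT, frames=[1,4,-] (faults so far: 2)
  step 2: ref 2 -> FAULT, frames=[1,4,2] (faults so far: 3)
  step 3: ref 3 -> FAULT, evict 1, frames=[3,4,2] (faults so far: 4)
  step 4: ref 1 -> FAULT, evict 4, frames=[3,1,2] (faults so far: 5)
  step 5: ref 1 -> HIT, frames=[3,1,2] (faults so far: 5)
  step 6: ref 4 -> FAULT, evict 2, frames=[3,1,4] (faults so far: 6)
  step 7: ref 4 -> HIT, frames=[3,1,4] (faults so far: 6)
  step 8: ref 3 -> HIT, frames=[3,1,4] (faults so far: 6)
  step 9: ref 4 -> HIT, frames=[3,1,4] (faults so far: 6)
  step 10: ref 2 -> FAULT, evict 3, frames=[2,1,4] (faults so far: 7)
  step 11: ref 4 -> HIT, frames=[2,1,4] (faults so far: 7)
  step 12: ref 1 -> HIT, frames=[2,1,4] (faults so far: 7)
  step 13: ref 4 -> HIT, frames=[2,1,4] (faults so far: 7)
  step 14: ref 4 -> HIT, frames=[2,1,4] (faults so far: 7)
  FIFO total faults: 7
--- LRU ---
  step 0: ref 1 -> FAULT, frames=[1,-,-] (faults so far: 1)
  step 1: ref 4 -> FAULT, frames=[1,4,-] (faults so far: 2)
  step 2: ref 2 -> FAULT, frames=[1,4,2] (faults so far: 3)
  step 3: ref 3 -> FAULT, evict 1, frames=[3,4,2] (faults so far: 4)
  step 4: ref 1 -> FAULT, evict 4, frames=[3,1,2] (faults so far: 5)
  step 5: ref 1 -> HIT, frames=[3,1,2] (faults so far: 5)
  step 6: ref 4 -> FAULT, evict 2, frames=[3,1,4] (faults so far: 6)
  step 7: ref 4 -> HIT, frames=[3,1,4] (faults so far: 6)
  step 8: ref 3 -> HIT, frames=[3,1,4] (faults so far: 6)
  step 9: ref 4 -> HIT, frames=[3,1,4] (faults so far: 6)
  step 10: ref 2 -> FAULT, evict 1, frames=[3,2,4] (faults so far: 7)
  step 11: ref 4 -> HIT, frames=[3,2,4] (faults so far: 7)
  step 12: ref 1 -> FAULT, evict 3, frames=[1,2,4] (faults so far: 8)
  step 13: ref 4 -> HIT, frames=[1,2,4] (faults so far: 8)
  step 14: ref 4 -> HIT, frames=[1,2,4] (faults so far: 8)
  LRU total faults: 8
--- Optimal ---
  step 0: ref 1 -> FAULT, frames=[1,-,-] (faults so far: 1)
  step 1: ref 4 -> FAULT, frames=[1,4,-] (faults so far: 2)
  step 2: ref 2 -> FAULT, frames=[1,4,2] (faults so far: 3)
  step 3: ref 3 -> FAULT, evict 2, frames=[1,4,3] (faults so far: 4)
  step 4: ref 1 -> HIT, frames=[1,4,3] (faults so far: 4)
  step 5: ref 1 -> HIT, frames=[1,4,3] (faults so far: 4)
  step 6: ref 4 -> HIT, frames=[1,4,3] (faults so far: 4)
  step 7: ref 4 -> HIT, frames=[1,4,3] (faults so far: 4)
  step 8: ref 3 -> HIT, frames=[1,4,3] (faults so far: 4)
  step 9: ref 4 -> HIT, frames=[1,4,3] (faults so far: 4)
  step 10: ref 2 -> FAULT, evict 3, frames=[1,4,2] (faults so far: 5)
  step 11: ref 4 -> HIT, frames=[1,4,2] (faults so far: 5)
  step 12: ref 1 -> HIT, frames=[1,4,2] (faults so far: 5)
  step 13: ref 4 -> HIT, frames=[1,4,2] (faults so far: 5)
  step 14: ref 4 -> HIT, frames=[1,4,2] (faults so far: 5)
  Optimal total faults: 5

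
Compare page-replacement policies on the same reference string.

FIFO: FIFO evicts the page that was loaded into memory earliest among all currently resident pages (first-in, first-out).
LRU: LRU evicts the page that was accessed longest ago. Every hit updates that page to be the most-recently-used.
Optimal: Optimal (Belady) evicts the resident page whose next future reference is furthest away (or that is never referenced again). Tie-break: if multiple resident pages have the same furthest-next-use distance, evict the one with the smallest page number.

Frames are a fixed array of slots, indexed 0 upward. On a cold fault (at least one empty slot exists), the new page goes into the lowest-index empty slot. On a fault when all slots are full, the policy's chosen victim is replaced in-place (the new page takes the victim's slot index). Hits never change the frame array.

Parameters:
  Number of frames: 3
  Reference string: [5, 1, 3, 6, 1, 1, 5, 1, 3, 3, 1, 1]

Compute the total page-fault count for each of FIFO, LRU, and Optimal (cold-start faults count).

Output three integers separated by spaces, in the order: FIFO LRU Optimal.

--- FIFO ---
  step 0: ref 5 -> FAULT, frames=[5,-,-] (faults so far: 1)
  step 1: ref 1 -> FAULT, frames=[5,1,-] (faults so far: 2)
  step 2: ref 3 -> FAULT, frames=[5,1,3] (faults so far: 3)
  step 3: ref 6 -> FAULT, evict 5, frames=[6,1,3] (faults so far: 4)
  step 4: ref 1 -> HIT, frames=[6,1,3] (faults so far: 4)
  step 5: ref 1 -> HIT, frames=[6,1,3] (faults so far: 4)
  step 6: ref 5 -> FAULT, evict 1, frames=[6,5,3] (faults so far: 5)
  step 7: ref 1 -> FAULT, evict 3, frames=[6,5,1] (faults so far: 6)
  step 8: ref 3 -> FAULT, evict 6, frames=[3,5,1] (faults so far: 7)
  step 9: ref 3 -> HIT, frames=[3,5,1] (faults so far: 7)
  step 10: ref 1 -> HIT, frames=[3,5,1] (faults so far: 7)
  step 11: ref 1 -> HIT, frames=[3,5,1] (faults so far: 7)
  FIFO total faults: 7
--- LRU ---
  step 0: ref 5 -> FAULT, frames=[5,-,-] (faults so far: 1)
  step 1: ref 1 -> FAULT, frames=[5,1,-] (faults so far: 2)
  step 2: ref 3 -> FAULT, frames=[5,1,3] (faults so far: 3)
  step 3: ref 6 -> FAULT, evict 5, frames=[6,1,3] (faults so far: 4)
  step 4: ref 1 -> HIT, frames=[6,1,3] (faults so far: 4)
  step 5: ref 1 -> HIT, frames=[6,1,3] (faults so far: 4)
  step 6: ref 5 -> FAULT, evict 3, frames=[6,1,5] (faults so far: 5)
  step 7: ref 1 -> HIT, frames=[6,1,5] (faults so far: 5)
  step 8: ref 3 -> FAULT, evict 6, frames=[3,1,5] (faults so far: 6)
  step 9: ref 3 -> HIT, frames=[3,1,5] (faults so far: 6)
  step 10: ref 1 -> HIT, frames=[3,1,5] (faults so far: 6)
  step 11: ref 1 -> HIT, frames=[3,1,5] (faults so far: 6)
  LRU total faults: 6
--- Optimal ---
  step 0: ref 5 -> FAULT, frames=[5,-,-] (faults so far: 1)
  step 1: ref 1 -> FAULT, frames=[5,1,-] (faults so far: 2)
  step 2: ref 3 -> FAULT, frames=[5,1,3] (faults so far: 3)
  step 3: ref 6 -> FAULT, evict 3, frames=[5,1,6] (faults so far: 4)
  step 4: ref 1 -> HIT, frames=[5,1,6] (faults so far: 4)
  step 5: ref 1 -> HIT, frames=[5,1,6] (faults so far: 4)
  step 6: ref 5 -> HIT, frames=[5,1,6] (faults so far: 4)
  step 7: ref 1 -> HIT, frames=[5,1,6] (faults so far: 4)
  step 8: ref 3 -> FAULT, evict 5, frames=[3,1,6] (faults so far: 5)
  step 9: ref 3 -> HIT, frames=[3,1,6] (faults so far: 5)
  step 10: ref 1 -> HIT, frames=[3,1,6] (faults so far: 5)
  step 11: ref 1 -> HIT, frames=[3,1,6] (faults so far: 5)
  Optimal total faults: 5

Answer: 7 6 5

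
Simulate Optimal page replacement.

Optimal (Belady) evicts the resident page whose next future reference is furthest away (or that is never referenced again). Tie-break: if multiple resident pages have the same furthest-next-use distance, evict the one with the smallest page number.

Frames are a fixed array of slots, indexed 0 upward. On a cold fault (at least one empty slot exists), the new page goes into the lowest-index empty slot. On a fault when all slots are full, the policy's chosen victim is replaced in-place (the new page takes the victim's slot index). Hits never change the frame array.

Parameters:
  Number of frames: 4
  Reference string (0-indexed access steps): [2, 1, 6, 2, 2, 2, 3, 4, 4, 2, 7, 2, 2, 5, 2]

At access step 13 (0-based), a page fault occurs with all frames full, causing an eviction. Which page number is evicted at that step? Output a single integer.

Step 0: ref 2 -> FAULT, frames=[2,-,-,-]
Step 1: ref 1 -> FAULT, frames=[2,1,-,-]
Step 2: ref 6 -> FAULT, frames=[2,1,6,-]
Step 3: ref 2 -> HIT, frames=[2,1,6,-]
Step 4: ref 2 -> HIT, frames=[2,1,6,-]
Step 5: ref 2 -> HIT, frames=[2,1,6,-]
Step 6: ref 3 -> FAULT, frames=[2,1,6,3]
Step 7: ref 4 -> FAULT, evict 1, frames=[2,4,6,3]
Step 8: ref 4 -> HIT, frames=[2,4,6,3]
Step 9: ref 2 -> HIT, frames=[2,4,6,3]
Step 10: ref 7 -> FAULT, evict 3, frames=[2,4,6,7]
Step 11: ref 2 -> HIT, frames=[2,4,6,7]
Step 12: ref 2 -> HIT, frames=[2,4,6,7]
Step 13: ref 5 -> FAULT, evict 4, frames=[2,5,6,7]
At step 13: evicted page 4

Answer: 4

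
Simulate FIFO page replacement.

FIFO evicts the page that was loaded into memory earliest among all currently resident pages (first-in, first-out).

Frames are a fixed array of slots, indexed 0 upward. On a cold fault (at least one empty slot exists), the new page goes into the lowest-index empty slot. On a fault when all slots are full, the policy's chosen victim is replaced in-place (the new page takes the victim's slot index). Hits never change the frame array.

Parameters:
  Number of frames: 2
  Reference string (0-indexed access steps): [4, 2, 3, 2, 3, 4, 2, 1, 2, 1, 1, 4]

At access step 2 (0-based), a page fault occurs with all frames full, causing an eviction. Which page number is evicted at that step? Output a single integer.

Step 0: ref 4 -> FAULT, frames=[4,-]
Step 1: ref 2 -> FAULT, frames=[4,2]
Step 2: ref 3 -> FAULT, evict 4, frames=[3,2]
At step 2: evicted page 4

Answer: 4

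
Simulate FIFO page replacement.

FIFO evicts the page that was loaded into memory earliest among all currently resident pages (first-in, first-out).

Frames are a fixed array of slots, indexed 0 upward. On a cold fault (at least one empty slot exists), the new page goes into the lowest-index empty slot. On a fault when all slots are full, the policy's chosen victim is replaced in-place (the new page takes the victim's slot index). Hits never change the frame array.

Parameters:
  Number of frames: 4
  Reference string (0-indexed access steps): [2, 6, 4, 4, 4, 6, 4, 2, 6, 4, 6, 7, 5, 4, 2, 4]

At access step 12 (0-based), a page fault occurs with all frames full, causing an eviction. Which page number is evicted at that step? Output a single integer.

Answer: 2

Derivation:
Step 0: ref 2 -> FAULT, frames=[2,-,-,-]
Step 1: ref 6 -> FAULT, frames=[2,6,-,-]
Step 2: ref 4 -> FAULT, frames=[2,6,4,-]
Step 3: ref 4 -> HIT, frames=[2,6,4,-]
Step 4: ref 4 -> HIT, frames=[2,6,4,-]
Step 5: ref 6 -> HIT, frames=[2,6,4,-]
Step 6: ref 4 -> HIT, frames=[2,6,4,-]
Step 7: ref 2 -> HIT, frames=[2,6,4,-]
Step 8: ref 6 -> HIT, frames=[2,6,4,-]
Step 9: ref 4 -> HIT, frames=[2,6,4,-]
Step 10: ref 6 -> HIT, frames=[2,6,4,-]
Step 11: ref 7 -> FAULT, frames=[2,6,4,7]
Step 12: ref 5 -> FAULT, evict 2, frames=[5,6,4,7]
At step 12: evicted page 2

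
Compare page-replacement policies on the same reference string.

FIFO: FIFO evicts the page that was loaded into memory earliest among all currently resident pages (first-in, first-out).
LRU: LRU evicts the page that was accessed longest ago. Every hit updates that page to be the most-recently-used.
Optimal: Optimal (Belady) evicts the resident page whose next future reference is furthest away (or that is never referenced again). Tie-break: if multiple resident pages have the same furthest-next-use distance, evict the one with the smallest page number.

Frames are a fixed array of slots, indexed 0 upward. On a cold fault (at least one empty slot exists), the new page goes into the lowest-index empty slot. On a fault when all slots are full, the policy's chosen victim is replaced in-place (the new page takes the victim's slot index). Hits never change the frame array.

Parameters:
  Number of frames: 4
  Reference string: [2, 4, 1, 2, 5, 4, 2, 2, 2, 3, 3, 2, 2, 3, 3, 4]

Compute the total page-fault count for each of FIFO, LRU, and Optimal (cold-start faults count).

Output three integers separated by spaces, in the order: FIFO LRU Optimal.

Answer: 7 5 5

Derivation:
--- FIFO ---
  step 0: ref 2 -> FAULT, frames=[2,-,-,-] (faults so far: 1)
  step 1: ref 4 -> FAULT, frames=[2,4,-,-] (faults so far: 2)
  step 2: ref 1 -> FAULT, frames=[2,4,1,-] (faults so far: 3)
  step 3: ref 2 -> HIT, frames=[2,4,1,-] (faults so far: 3)
  step 4: ref 5 -> FAULT, frames=[2,4,1,5] (faults so far: 4)
  step 5: ref 4 -> HIT, frames=[2,4,1,5] (faults so far: 4)
  step 6: ref 2 -> HIT, frames=[2,4,1,5] (faults so far: 4)
  step 7: ref 2 -> HIT, frames=[2,4,1,5] (faults so far: 4)
  step 8: ref 2 -> HIT, frames=[2,4,1,5] (faults so far: 4)
  step 9: ref 3 -> FAULT, evict 2, frames=[3,4,1,5] (faults so far: 5)
  step 10: ref 3 -> HIT, frames=[3,4,1,5] (faults so far: 5)
  step 11: ref 2 -> FAULT, evict 4, frames=[3,2,1,5] (faults so far: 6)
  step 12: ref 2 -> HIT, frames=[3,2,1,5] (faults so far: 6)
  step 13: ref 3 -> HIT, frames=[3,2,1,5] (faults so far: 6)
  step 14: ref 3 -> HIT, frames=[3,2,1,5] (faults so far: 6)
  step 15: ref 4 -> FAULT, evict 1, frames=[3,2,4,5] (faults so far: 7)
  FIFO total faults: 7
--- LRU ---
  step 0: ref 2 -> FAULT, frames=[2,-,-,-] (faults so far: 1)
  step 1: ref 4 -> FAULT, frames=[2,4,-,-] (faults so far: 2)
  step 2: ref 1 -> FAULT, frames=[2,4,1,-] (faults so far: 3)
  step 3: ref 2 -> HIT, frames=[2,4,1,-] (faults so far: 3)
  step 4: ref 5 -> FAULT, frames=[2,4,1,5] (faults so far: 4)
  step 5: ref 4 -> HIT, frames=[2,4,1,5] (faults so far: 4)
  step 6: ref 2 -> HIT, frames=[2,4,1,5] (faults so far: 4)
  step 7: ref 2 -> HIT, frames=[2,4,1,5] (faults so far: 4)
  step 8: ref 2 -> HIT, frames=[2,4,1,5] (faults so far: 4)
  step 9: ref 3 -> FAULT, evict 1, frames=[2,4,3,5] (faults so far: 5)
  step 10: ref 3 -> HIT, frames=[2,4,3,5] (faults so far: 5)
  step 11: ref 2 -> HIT, frames=[2,4,3,5] (faults so far: 5)
  step 12: ref 2 -> HIT, frames=[2,4,3,5] (faults so far: 5)
  step 13: ref 3 -> HIT, frames=[2,4,3,5] (faults so far: 5)
  step 14: ref 3 -> HIT, frames=[2,4,3,5] (faults so far: 5)
  step 15: ref 4 -> HIT, frames=[2,4,3,5] (faults so far: 5)
  LRU total faults: 5
--- Optimal ---
  step 0: ref 2 -> FAULT, frames=[2,-,-,-] (faults so far: 1)
  step 1: ref 4 -> FAULT, frames=[2,4,-,-] (faults so far: 2)
  step 2: ref 1 -> FAULT, frames=[2,4,1,-] (faults so far: 3)
  step 3: ref 2 -> HIT, frames=[2,4,1,-] (faults so far: 3)
  step 4: ref 5 -> FAULT, frames=[2,4,1,5] (faults so far: 4)
  step 5: ref 4 -> HIT, frames=[2,4,1,5] (faults so far: 4)
  step 6: ref 2 -> HIT, frames=[2,4,1,5] (faults so far: 4)
  step 7: ref 2 -> HIT, frames=[2,4,1,5] (faults so far: 4)
  step 8: ref 2 -> HIT, frames=[2,4,1,5] (faults so far: 4)
  step 9: ref 3 -> FAULT, evict 1, frames=[2,4,3,5] (faults so far: 5)
  step 10: ref 3 -> HIT, frames=[2,4,3,5] (faults so far: 5)
  step 11: ref 2 -> HIT, frames=[2,4,3,5] (faults so far: 5)
  step 12: ref 2 -> HIT, frames=[2,4,3,5] (faults so far: 5)
  step 13: ref 3 -> HIT, frames=[2,4,3,5] (faults so far: 5)
  step 14: ref 3 -> HIT, frames=[2,4,3,5] (faults so far: 5)
  step 15: ref 4 -> HIT, frames=[2,4,3,5] (faults so far: 5)
  Optimal total faults: 5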